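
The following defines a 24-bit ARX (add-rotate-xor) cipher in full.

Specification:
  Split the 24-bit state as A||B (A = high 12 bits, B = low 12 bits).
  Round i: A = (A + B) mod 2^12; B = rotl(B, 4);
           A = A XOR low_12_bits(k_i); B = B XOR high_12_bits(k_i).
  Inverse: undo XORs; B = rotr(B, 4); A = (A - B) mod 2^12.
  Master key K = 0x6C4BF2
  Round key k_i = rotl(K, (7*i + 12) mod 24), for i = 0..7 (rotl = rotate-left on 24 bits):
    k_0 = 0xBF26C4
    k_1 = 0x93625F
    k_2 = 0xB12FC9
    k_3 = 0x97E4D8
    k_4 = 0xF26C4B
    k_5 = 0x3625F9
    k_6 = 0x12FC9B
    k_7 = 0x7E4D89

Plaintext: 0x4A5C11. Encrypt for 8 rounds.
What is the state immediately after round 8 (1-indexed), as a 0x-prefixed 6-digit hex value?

s_0 = plaintext = 0x4A5C11
s_1 = Round(s_0, k_0) = 0x672AEE
s_2 = Round(s_1, k_1) = 0x33F7DC
s_3 = Round(s_2, k_2) = 0x4D26D5
s_4 = Round(s_3, k_3) = 0xF7F428
s_5 = Round(s_4, k_4) = 0xFECDA2
s_6 = Round(s_5, k_5) = 0x87794F
s_7 = Round(s_6, k_6) = 0xD5D5D6
s_8 = Round(s_7, k_7) = 0xEBAA81

0xEBAA81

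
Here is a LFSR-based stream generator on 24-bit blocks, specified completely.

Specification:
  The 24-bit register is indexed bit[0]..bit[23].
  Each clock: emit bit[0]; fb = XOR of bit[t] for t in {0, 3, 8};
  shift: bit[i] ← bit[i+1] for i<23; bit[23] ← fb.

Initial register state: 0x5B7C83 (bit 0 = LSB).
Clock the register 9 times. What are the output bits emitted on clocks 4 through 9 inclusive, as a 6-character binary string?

reg_0 = 0x5B7C83
clock 1: out=1, reg = 0xADBE41
clock 2: out=1, reg = 0xD6DF20
clock 3: out=0, reg = 0xEB6F90
clock 4: out=0, reg = 0xF5B7C8
clock 5: out=0, reg = 0x7ADBE4
clock 6: out=0, reg = 0xBD6DF2
clock 7: out=0, reg = 0xDEB6F9
clock 8: out=1, reg = 0x6F5B7C
clock 9: out=0, reg = 0x37ADBE

000010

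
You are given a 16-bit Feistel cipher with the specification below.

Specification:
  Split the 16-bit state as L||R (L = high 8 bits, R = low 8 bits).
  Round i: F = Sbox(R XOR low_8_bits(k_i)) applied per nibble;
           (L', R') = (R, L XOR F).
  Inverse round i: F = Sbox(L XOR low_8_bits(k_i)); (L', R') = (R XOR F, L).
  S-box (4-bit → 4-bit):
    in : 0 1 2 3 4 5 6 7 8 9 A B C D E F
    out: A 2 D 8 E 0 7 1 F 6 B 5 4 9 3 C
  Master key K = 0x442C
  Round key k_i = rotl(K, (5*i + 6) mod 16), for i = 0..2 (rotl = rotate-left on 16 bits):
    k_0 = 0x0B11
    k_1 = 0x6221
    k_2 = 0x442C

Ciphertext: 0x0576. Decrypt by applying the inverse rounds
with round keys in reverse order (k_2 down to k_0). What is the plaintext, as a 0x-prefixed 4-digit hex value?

0x97F7

s_0 = ciphertext = 0x0576
s_1 = InvRound(s_0, k_2) = 0xA005
s_2 = InvRound(s_1, k_1) = 0xF7A0
s_3 = InvRound(s_2, k_0) = 0x97F7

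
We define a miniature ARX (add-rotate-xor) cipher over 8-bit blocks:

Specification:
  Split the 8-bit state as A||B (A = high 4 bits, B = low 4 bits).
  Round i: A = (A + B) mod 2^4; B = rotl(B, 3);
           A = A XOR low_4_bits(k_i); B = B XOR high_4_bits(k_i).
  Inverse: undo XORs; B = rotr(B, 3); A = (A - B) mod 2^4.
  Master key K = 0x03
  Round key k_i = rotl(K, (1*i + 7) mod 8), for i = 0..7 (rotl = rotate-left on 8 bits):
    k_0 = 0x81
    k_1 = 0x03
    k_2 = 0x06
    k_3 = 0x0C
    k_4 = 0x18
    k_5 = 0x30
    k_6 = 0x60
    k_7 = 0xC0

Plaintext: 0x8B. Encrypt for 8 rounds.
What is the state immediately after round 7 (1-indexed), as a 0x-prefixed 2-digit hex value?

s_0 = plaintext = 0x8B
s_1 = Round(s_0, k_0) = 0x25
s_2 = Round(s_1, k_1) = 0x4A
s_3 = Round(s_2, k_2) = 0x85
s_4 = Round(s_3, k_3) = 0x1A
s_5 = Round(s_4, k_4) = 0x34
s_6 = Round(s_5, k_5) = 0x71
s_7 = Round(s_6, k_6) = 0x8E
s_8 = Round(s_7, k_7) = 0x6B

0x8E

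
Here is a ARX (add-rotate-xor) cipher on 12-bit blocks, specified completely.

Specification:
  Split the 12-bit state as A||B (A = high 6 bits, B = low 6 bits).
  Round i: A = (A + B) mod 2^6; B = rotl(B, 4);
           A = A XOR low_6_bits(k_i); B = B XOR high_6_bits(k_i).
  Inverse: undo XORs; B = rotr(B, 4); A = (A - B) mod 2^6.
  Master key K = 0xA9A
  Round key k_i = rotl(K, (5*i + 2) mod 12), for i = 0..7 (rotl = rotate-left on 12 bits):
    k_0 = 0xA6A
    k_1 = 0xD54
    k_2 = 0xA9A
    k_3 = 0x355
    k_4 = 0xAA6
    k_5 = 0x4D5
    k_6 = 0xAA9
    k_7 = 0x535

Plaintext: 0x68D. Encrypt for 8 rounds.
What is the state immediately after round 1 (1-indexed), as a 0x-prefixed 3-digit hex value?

s_0 = plaintext = 0x68D
s_1 = Round(s_0, k_0) = 0x37A
s_2 = Round(s_1, k_1) = 0x4DB
s_3 = Round(s_2, k_2) = 0xD1C
s_4 = Round(s_3, k_3) = 0x14A
s_5 = Round(s_4, k_4) = 0xA48
s_6 = Round(s_5, k_5) = 0x911
s_7 = Round(s_6, k_6) = 0x73E
s_8 = Round(s_7, k_7) = 0xBFB

0x37A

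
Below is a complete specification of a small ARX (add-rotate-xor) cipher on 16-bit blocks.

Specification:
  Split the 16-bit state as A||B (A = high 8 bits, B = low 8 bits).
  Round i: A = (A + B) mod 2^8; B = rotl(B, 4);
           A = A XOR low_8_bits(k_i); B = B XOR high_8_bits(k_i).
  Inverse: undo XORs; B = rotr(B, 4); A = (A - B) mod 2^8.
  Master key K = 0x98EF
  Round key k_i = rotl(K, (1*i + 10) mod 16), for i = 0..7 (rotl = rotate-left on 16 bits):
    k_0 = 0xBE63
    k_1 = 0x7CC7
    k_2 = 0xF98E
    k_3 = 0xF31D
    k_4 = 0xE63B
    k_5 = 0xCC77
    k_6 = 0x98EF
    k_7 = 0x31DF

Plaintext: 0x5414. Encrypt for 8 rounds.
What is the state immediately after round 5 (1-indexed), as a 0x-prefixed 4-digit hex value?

s_0 = plaintext = 0x5414
s_1 = Round(s_0, k_0) = 0x0BFF
s_2 = Round(s_1, k_1) = 0xCD83
s_3 = Round(s_2, k_2) = 0xDEC1
s_4 = Round(s_3, k_3) = 0x82EF
s_5 = Round(s_4, k_4) = 0x4A18
s_6 = Round(s_5, k_5) = 0x154D
s_7 = Round(s_6, k_6) = 0x8D4C
s_8 = Round(s_7, k_7) = 0x06F5

0x4A18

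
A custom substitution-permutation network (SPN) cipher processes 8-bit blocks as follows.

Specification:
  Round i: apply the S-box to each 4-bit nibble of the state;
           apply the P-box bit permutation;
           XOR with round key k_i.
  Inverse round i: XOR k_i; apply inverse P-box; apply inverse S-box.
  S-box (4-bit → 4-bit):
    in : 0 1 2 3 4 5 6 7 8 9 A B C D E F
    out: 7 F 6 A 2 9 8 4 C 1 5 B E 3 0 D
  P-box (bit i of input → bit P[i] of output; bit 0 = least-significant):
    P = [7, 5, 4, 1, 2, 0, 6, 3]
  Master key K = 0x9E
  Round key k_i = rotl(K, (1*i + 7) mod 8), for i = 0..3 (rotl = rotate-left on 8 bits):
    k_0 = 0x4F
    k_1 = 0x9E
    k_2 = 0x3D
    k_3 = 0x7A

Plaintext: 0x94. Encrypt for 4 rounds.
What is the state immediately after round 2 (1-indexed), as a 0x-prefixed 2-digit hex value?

s_0 = plaintext = 0x94
s_1 = Round(s_0, k_0) = 0x6B
s_2 = Round(s_1, k_1) = 0x34
s_3 = Round(s_2, k_2) = 0x14
s_4 = Round(s_3, k_3) = 0x17

0x34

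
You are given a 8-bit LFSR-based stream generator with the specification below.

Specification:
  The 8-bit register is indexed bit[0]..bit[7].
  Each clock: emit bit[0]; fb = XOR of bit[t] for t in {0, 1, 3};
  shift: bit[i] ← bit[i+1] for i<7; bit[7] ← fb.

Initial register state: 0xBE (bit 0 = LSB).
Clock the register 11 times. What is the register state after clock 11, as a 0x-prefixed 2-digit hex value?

0x66

reg_0 = 0xBE
clock 1: out=0, reg = 0x5F
clock 2: out=1, reg = 0xAF
clock 3: out=1, reg = 0xD7
clock 4: out=1, reg = 0x6B
clock 5: out=1, reg = 0xB5
clock 6: out=1, reg = 0xDA
clock 7: out=0, reg = 0x6D
clock 8: out=1, reg = 0x36
clock 9: out=0, reg = 0x9B
clock 10: out=1, reg = 0xCD
clock 11: out=1, reg = 0x66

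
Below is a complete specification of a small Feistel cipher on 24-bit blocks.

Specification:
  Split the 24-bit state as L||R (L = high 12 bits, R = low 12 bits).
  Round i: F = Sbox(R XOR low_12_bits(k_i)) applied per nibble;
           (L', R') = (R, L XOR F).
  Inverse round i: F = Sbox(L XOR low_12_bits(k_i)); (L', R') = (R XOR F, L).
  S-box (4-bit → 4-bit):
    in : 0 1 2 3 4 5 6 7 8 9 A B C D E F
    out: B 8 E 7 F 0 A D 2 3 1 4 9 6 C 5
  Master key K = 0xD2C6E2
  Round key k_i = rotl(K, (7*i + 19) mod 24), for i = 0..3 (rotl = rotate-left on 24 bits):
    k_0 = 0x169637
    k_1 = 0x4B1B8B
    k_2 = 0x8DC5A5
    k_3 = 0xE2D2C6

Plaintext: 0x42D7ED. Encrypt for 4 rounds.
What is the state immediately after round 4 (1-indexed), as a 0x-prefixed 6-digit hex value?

0x92CEB1

s_0 = plaintext = 0x42D7ED
s_1 = Round(s_0, k_0) = 0x7EDC4C
s_2 = Round(s_1, k_1) = 0xC4CA70
s_3 = Round(s_2, k_2) = 0xA7092C
s_4 = Round(s_3, k_3) = 0x92CEB1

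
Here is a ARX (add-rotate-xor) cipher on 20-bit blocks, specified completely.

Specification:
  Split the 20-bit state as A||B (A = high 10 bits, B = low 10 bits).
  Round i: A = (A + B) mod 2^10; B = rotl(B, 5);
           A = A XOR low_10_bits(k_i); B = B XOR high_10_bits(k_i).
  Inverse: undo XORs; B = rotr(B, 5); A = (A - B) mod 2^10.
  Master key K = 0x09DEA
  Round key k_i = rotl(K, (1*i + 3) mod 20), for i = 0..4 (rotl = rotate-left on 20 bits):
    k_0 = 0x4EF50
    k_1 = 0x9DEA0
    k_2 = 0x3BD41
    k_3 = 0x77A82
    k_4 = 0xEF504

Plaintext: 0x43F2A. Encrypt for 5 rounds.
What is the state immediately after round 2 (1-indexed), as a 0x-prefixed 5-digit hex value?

s_0 = plaintext = 0x43F2A
s_1 = Round(s_0, k_0) = 0xDA462
s_2 = Round(s_1, k_1) = 0x5AE34
s_3 = Round(s_2, k_2) = 0xB7A7E
s_4 = Round(s_3, k_3) = 0xF7A0D
s_5 = Round(s_4, k_4) = 0x3BE0D

0x5AE34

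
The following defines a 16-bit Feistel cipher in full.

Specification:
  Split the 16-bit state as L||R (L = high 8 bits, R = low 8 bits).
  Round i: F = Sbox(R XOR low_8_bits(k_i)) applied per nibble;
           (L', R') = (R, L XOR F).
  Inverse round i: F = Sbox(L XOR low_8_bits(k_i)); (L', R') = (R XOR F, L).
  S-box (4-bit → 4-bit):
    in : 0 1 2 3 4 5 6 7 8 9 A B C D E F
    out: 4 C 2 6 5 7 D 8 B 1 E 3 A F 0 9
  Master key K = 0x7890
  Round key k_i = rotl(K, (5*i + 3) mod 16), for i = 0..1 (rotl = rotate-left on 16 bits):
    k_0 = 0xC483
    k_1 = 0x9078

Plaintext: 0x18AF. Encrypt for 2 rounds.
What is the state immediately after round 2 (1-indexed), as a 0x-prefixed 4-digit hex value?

s_0 = plaintext = 0x18AF
s_1 = Round(s_0, k_0) = 0xAF32
s_2 = Round(s_1, k_1) = 0x32F1

0x32F1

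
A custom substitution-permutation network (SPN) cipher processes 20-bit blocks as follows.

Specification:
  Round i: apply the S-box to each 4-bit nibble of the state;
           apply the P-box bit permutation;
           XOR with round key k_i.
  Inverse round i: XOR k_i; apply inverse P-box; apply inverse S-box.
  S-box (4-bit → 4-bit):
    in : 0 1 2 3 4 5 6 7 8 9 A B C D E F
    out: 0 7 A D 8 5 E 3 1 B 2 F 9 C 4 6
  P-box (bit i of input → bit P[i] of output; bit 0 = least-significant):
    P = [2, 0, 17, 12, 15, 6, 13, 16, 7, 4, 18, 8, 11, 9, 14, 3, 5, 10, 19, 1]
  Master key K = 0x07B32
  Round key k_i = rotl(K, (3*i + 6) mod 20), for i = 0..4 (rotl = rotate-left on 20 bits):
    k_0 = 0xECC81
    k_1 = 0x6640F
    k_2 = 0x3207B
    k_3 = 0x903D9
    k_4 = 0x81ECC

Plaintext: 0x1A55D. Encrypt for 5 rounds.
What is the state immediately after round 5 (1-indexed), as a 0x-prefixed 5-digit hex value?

0x5D0E4

s_0 = plaintext = 0x1A55D
s_1 = Round(s_0, k_0) = 0x07A21
s_2 = Round(s_1, k_1) = 0x56E5A
s_3 = Round(s_2, k_2) = 0xFC252
s_4 = Round(s_3, k_3) = 0x1BEC0
s_5 = Round(s_4, k_4) = 0x5D0E4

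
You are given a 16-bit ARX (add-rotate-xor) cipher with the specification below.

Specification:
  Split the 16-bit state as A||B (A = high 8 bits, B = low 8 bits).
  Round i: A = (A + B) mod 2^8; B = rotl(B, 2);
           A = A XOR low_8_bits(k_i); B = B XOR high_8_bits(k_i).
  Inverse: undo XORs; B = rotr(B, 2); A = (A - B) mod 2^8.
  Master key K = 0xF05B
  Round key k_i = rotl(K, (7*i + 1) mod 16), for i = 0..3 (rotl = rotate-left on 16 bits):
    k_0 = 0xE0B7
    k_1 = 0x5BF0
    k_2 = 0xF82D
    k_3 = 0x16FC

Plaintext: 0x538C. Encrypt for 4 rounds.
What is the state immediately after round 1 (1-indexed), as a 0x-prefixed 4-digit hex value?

s_0 = plaintext = 0x538C
s_1 = Round(s_0, k_0) = 0x68D2
s_2 = Round(s_1, k_1) = 0xCA10
s_3 = Round(s_2, k_2) = 0xF7B8
s_4 = Round(s_3, k_3) = 0x53F4

0x68D2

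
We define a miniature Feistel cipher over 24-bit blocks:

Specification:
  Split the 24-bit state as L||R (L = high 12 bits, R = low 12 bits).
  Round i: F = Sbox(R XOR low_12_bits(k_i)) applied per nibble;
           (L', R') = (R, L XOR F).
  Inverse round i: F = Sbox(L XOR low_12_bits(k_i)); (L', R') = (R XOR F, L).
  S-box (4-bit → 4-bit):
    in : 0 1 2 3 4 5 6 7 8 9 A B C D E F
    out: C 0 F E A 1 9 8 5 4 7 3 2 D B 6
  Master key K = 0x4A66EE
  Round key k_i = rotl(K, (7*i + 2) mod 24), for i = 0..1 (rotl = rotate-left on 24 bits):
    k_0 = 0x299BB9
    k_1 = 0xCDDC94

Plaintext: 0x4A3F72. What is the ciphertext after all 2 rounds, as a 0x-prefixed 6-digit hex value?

s_0 = plaintext = 0x4A3F72
s_1 = Round(s_0, k_0) = 0xF72E80
s_2 = Round(s_1, k_1) = 0xE80078

0xE80078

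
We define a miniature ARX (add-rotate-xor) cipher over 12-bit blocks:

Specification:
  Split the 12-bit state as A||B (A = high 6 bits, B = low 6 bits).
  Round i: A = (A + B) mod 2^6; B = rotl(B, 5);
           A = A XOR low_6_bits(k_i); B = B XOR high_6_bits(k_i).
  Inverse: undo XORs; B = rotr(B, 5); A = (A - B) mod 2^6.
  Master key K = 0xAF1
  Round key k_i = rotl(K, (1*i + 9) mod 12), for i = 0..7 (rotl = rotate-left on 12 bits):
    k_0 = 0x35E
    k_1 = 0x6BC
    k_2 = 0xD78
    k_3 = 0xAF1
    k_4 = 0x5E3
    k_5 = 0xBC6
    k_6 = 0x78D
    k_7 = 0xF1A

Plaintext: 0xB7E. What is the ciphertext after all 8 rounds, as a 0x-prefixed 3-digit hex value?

0xD24

s_0 = plaintext = 0xB7E
s_1 = Round(s_0, k_0) = 0xD52
s_2 = Round(s_1, k_1) = 0xED3
s_3 = Round(s_2, k_2) = 0xD9C
s_4 = Round(s_3, k_3) = 0x8E5
s_5 = Round(s_4, k_4) = 0xAE5
s_6 = Round(s_5, k_5) = 0x59D
s_7 = Round(s_6, k_6) = 0xFB0
s_8 = Round(s_7, k_7) = 0xD24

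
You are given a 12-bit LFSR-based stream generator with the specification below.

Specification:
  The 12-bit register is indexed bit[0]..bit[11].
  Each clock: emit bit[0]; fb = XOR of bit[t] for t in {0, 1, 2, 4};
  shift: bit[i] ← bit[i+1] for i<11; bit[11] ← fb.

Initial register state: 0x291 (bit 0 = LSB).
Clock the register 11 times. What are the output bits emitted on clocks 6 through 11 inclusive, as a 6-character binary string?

001010

reg_0 = 0x291
clock 1: out=1, reg = 0x148
clock 2: out=0, reg = 0x0A4
clock 3: out=0, reg = 0x852
clock 4: out=0, reg = 0x429
clock 5: out=1, reg = 0xA14
clock 6: out=0, reg = 0x50A
clock 7: out=0, reg = 0xA85
clock 8: out=1, reg = 0x542
clock 9: out=0, reg = 0xAA1
clock 10: out=1, reg = 0xD50
clock 11: out=0, reg = 0xEA8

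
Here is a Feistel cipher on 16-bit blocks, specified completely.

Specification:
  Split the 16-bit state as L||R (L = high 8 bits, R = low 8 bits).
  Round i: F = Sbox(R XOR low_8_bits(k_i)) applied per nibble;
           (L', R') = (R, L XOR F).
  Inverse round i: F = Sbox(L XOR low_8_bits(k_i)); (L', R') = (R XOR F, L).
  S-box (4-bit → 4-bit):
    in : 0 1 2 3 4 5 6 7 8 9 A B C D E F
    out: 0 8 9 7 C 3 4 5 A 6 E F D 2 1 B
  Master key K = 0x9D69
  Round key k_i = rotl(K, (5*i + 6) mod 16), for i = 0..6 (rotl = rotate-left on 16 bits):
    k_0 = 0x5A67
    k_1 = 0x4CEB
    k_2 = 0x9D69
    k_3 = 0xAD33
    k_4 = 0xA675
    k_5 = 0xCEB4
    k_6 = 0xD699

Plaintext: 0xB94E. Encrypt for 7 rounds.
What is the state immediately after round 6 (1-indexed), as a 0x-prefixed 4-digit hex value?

0x90E9

s_0 = plaintext = 0xB94E
s_1 = Round(s_0, k_0) = 0x4E2F
s_2 = Round(s_1, k_1) = 0x2F92
s_3 = Round(s_2, k_2) = 0x9290
s_4 = Round(s_3, k_3) = 0x9075
s_5 = Round(s_4, k_4) = 0x7590
s_6 = Round(s_5, k_5) = 0x90E9
s_7 = Round(s_6, k_6) = 0xE9C0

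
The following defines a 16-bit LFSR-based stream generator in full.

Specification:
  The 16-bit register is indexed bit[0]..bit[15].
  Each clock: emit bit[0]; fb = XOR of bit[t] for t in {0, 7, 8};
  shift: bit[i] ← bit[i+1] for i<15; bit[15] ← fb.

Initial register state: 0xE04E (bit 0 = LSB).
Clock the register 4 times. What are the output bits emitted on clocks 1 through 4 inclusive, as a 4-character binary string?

reg_0 = 0xE04E
clock 1: out=0, reg = 0x7027
clock 2: out=1, reg = 0xB813
clock 3: out=1, reg = 0xDC09
clock 4: out=1, reg = 0xEE04

0111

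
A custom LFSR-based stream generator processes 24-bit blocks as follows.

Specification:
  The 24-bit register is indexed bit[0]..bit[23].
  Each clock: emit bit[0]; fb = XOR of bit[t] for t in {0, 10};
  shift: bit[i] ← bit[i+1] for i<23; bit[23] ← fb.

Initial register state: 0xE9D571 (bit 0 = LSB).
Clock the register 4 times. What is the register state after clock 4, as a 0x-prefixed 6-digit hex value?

0x4E9D57

reg_0 = 0xE9D571
clock 1: out=1, reg = 0x74EAB8
clock 2: out=0, reg = 0x3A755C
clock 3: out=0, reg = 0x9D3AAE
clock 4: out=0, reg = 0x4E9D57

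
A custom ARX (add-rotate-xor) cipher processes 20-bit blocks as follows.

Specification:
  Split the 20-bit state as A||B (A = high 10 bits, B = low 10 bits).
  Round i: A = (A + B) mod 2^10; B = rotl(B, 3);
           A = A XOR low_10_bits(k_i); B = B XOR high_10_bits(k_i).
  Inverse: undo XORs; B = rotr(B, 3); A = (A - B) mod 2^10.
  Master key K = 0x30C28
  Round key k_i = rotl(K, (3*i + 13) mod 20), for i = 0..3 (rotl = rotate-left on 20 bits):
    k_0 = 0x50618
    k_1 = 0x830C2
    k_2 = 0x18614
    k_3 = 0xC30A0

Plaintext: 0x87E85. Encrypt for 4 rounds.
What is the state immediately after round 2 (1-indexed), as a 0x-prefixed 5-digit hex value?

0x3A96E

s_0 = plaintext = 0x87E85
s_1 = Round(s_0, k_0) = 0xAF16C
s_2 = Round(s_1, k_1) = 0x3A96E
s_3 = Round(s_2, k_2) = 0x13313
s_4 = Round(s_3, k_3) = 0xFFF92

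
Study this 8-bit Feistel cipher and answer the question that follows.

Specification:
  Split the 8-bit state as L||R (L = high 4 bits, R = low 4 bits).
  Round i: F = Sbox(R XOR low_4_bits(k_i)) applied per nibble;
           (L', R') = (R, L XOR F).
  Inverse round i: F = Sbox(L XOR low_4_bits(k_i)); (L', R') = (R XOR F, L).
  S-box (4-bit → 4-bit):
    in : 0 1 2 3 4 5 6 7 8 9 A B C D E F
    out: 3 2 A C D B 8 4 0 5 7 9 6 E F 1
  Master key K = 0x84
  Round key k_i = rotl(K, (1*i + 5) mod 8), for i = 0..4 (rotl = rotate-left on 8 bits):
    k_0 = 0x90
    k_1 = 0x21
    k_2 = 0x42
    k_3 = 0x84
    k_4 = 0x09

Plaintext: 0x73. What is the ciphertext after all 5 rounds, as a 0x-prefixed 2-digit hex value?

0x06

s_0 = plaintext = 0x73
s_1 = Round(s_0, k_0) = 0x3B
s_2 = Round(s_1, k_1) = 0xB4
s_3 = Round(s_2, k_2) = 0x43
s_4 = Round(s_3, k_3) = 0x30
s_5 = Round(s_4, k_4) = 0x06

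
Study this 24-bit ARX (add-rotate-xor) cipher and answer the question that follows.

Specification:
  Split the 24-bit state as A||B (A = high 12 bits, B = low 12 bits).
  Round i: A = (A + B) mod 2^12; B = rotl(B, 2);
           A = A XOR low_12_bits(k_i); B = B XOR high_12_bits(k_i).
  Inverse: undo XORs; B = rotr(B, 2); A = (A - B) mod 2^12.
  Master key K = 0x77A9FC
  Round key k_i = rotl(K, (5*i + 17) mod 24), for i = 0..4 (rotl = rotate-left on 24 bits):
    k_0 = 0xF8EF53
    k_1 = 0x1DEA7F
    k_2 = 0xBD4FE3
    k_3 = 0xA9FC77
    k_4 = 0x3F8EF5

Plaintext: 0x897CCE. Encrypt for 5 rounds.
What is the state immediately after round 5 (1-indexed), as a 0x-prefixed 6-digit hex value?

0x782681

s_0 = plaintext = 0x897CCE
s_1 = Round(s_0, k_0) = 0xA36CB5
s_2 = Round(s_1, k_1) = 0xC94309
s_3 = Round(s_2, k_2) = 0x07E7F0
s_4 = Round(s_3, k_3) = 0x41955E
s_5 = Round(s_4, k_4) = 0x782681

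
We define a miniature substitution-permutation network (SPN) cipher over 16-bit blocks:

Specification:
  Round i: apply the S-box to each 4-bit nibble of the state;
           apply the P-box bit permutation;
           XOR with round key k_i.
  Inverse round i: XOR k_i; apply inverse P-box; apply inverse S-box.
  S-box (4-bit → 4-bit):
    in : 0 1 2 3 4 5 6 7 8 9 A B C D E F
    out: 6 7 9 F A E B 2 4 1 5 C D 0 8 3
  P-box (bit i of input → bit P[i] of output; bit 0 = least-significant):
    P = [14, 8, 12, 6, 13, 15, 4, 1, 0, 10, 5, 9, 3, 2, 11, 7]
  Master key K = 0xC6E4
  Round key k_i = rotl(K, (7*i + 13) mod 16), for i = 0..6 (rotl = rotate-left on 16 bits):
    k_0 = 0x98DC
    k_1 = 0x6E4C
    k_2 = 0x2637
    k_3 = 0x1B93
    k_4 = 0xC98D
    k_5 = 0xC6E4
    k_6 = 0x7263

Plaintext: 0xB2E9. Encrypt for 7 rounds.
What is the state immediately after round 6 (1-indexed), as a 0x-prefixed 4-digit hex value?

0x71F0

s_0 = plaintext = 0xB2E9
s_1 = Round(s_0, k_0) = 0xD25F
s_2 = Round(s_1, k_1) = 0xAD5F
s_3 = Round(s_2, k_2) = 0xEF2D
s_4 = Round(s_3, k_3) = 0x3F10
s_5 = Round(s_4, k_4) = 0x7410
s_6 = Round(s_5, k_5) = 0x71F0
s_7 = Round(s_6, k_6) = 0xC746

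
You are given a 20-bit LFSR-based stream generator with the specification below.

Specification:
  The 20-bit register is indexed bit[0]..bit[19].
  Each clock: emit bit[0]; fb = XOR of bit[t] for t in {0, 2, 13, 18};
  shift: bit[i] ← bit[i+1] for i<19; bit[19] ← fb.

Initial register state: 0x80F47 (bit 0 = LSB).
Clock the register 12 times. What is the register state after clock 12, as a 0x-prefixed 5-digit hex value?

reg_0 = 0x80F47
clock 1: out=1, reg = 0x407A3
clock 2: out=1, reg = 0x203D1
clock 3: out=1, reg = 0x901E8
clock 4: out=0, reg = 0x480F4
clock 5: out=0, reg = 0x2407A
clock 6: out=0, reg = 0x1203D
clock 7: out=1, reg = 0x8901E
clock 8: out=0, reg = 0xC480F
clock 9: out=1, reg = 0xE2407
clock 10: out=1, reg = 0x71203
clock 11: out=1, reg = 0x38901
clock 12: out=1, reg = 0x9C480

0x9C480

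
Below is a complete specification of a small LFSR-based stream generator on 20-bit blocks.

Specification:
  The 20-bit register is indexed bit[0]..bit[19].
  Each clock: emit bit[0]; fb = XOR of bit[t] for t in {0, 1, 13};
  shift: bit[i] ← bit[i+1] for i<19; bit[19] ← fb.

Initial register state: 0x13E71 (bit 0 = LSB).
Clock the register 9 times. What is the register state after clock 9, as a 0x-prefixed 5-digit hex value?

0xA009F

reg_0 = 0x13E71
clock 1: out=1, reg = 0x09F38
clock 2: out=0, reg = 0x04F9C
clock 3: out=0, reg = 0x027CE
clock 4: out=0, reg = 0x013E7
clock 5: out=1, reg = 0x009F3
clock 6: out=1, reg = 0x004F9
clock 7: out=1, reg = 0x8027C
clock 8: out=0, reg = 0x4013E
clock 9: out=0, reg = 0xA009F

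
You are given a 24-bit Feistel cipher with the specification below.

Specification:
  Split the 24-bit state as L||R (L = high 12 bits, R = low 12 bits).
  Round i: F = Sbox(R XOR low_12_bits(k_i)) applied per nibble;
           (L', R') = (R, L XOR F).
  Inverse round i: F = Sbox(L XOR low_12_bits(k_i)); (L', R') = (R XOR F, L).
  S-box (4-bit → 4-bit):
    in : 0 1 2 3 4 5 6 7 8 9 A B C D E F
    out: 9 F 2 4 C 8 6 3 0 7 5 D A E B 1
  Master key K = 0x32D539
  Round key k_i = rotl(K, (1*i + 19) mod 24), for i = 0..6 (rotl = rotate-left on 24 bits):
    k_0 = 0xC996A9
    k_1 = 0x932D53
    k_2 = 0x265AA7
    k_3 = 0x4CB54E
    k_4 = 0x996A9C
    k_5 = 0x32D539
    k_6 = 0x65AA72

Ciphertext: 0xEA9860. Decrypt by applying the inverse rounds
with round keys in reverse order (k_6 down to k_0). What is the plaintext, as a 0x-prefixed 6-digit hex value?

s_0 = ciphertext = 0xEA9860
s_1 = InvRound(s_0, k_6) = 0x48DEA9
s_2 = InvRound(s_1, k_5) = 0x17548D
s_3 = InvRound(s_2, k_4) = 0x93A175
s_4 = InvRound(s_3, k_3) = 0xB4993A
s_5 = InvRound(s_4, k_2) = 0x681B49
s_6 = InvRound(s_5, k_1) = 0x6AB681
s_7 = InvRound(s_6, k_0) = 0xF136AB

0xF136AB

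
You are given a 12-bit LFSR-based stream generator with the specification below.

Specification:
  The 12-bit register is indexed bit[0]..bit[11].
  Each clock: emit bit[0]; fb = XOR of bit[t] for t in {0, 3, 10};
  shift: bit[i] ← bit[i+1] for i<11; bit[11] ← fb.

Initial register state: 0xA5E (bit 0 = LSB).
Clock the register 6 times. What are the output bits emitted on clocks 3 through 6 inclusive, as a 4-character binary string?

1110

reg_0 = 0xA5E
clock 1: out=0, reg = 0xD2F
clock 2: out=1, reg = 0xE97
clock 3: out=1, reg = 0x74B
clock 4: out=1, reg = 0xBA5
clock 5: out=1, reg = 0xDD2
clock 6: out=0, reg = 0xEE9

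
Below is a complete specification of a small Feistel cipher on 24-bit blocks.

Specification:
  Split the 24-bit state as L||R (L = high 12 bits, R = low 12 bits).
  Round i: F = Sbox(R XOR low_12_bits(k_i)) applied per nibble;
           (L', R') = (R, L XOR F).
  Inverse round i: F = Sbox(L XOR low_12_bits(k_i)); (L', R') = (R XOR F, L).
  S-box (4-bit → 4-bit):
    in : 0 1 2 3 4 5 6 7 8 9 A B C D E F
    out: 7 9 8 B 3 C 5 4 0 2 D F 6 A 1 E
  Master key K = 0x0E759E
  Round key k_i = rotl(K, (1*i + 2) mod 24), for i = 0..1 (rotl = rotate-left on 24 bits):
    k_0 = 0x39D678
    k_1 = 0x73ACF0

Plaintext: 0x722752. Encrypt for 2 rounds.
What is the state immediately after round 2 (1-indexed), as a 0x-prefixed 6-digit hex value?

0xEAFF9C

s_0 = plaintext = 0x722752
s_1 = Round(s_0, k_0) = 0x752EAF
s_2 = Round(s_1, k_1) = 0xEAFF9C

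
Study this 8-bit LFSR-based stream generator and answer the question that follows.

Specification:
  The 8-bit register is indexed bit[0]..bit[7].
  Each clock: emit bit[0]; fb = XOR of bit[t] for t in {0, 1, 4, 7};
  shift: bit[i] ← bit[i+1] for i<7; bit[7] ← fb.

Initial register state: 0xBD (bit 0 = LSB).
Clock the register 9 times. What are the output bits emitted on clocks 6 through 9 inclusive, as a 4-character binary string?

reg_0 = 0xBD
clock 1: out=1, reg = 0xDE
clock 2: out=0, reg = 0xEF
clock 3: out=1, reg = 0xF7
clock 4: out=1, reg = 0x7B
clock 5: out=1, reg = 0xBD
clock 6: out=1, reg = 0xDE
clock 7: out=0, reg = 0xEF
clock 8: out=1, reg = 0xF7
clock 9: out=1, reg = 0x7B

1011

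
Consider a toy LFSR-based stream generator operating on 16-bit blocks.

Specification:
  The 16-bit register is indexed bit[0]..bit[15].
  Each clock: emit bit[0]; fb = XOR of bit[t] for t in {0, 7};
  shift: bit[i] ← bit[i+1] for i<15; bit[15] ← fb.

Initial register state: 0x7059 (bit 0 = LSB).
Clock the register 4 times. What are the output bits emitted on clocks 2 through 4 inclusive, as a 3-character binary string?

001

reg_0 = 0x7059
clock 1: out=1, reg = 0xB82C
clock 2: out=0, reg = 0x5C16
clock 3: out=0, reg = 0x2E0B
clock 4: out=1, reg = 0x9705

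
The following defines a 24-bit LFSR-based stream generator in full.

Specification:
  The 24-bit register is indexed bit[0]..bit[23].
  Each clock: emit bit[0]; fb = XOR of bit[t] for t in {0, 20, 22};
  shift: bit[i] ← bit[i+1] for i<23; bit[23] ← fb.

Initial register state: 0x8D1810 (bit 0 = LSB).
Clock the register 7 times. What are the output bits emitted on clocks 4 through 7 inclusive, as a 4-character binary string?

reg_0 = 0x8D1810
clock 1: out=0, reg = 0x468C08
clock 2: out=0, reg = 0xA34604
clock 3: out=0, reg = 0x51A302
clock 4: out=0, reg = 0x28D181
clock 5: out=1, reg = 0x9468C0
clock 6: out=0, reg = 0xCA3460
clock 7: out=0, reg = 0xE51A30

0100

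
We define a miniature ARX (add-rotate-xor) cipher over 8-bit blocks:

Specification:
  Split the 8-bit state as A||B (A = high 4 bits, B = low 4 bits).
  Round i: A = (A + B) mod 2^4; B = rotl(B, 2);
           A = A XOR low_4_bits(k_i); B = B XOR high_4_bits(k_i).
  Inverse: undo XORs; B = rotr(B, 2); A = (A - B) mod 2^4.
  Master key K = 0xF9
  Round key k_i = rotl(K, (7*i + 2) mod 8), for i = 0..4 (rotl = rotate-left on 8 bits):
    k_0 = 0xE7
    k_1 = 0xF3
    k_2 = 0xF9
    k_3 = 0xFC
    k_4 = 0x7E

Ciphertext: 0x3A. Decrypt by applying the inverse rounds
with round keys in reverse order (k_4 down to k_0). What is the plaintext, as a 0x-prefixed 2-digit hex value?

s_0 = ciphertext = 0x3A
s_1 = InvRound(s_0, k_4) = 0x67
s_2 = InvRound(s_1, k_3) = 0x82
s_3 = InvRound(s_2, k_2) = 0xA7
s_4 = InvRound(s_3, k_1) = 0x72
s_5 = InvRound(s_4, k_0) = 0xD3

0xD3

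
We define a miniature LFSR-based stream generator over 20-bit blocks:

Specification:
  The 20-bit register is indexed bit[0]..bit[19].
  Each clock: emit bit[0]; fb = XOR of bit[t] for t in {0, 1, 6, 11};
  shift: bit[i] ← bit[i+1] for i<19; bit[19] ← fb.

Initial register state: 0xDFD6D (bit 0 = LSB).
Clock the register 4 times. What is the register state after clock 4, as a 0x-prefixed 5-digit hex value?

0x1DFD6

reg_0 = 0xDFD6D
clock 1: out=1, reg = 0xEFEB6
clock 2: out=0, reg = 0x77F5B
clock 3: out=1, reg = 0x3BFAD
clock 4: out=1, reg = 0x1DFD6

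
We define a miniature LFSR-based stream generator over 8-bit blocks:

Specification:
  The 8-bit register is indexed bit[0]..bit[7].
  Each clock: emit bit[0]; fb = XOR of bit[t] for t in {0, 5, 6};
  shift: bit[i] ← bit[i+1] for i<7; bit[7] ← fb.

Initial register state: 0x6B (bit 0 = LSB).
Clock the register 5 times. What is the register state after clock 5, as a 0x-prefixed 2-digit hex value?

0xAB

reg_0 = 0x6B
clock 1: out=1, reg = 0xB5
clock 2: out=1, reg = 0x5A
clock 3: out=0, reg = 0xAD
clock 4: out=1, reg = 0x56
clock 5: out=0, reg = 0xAB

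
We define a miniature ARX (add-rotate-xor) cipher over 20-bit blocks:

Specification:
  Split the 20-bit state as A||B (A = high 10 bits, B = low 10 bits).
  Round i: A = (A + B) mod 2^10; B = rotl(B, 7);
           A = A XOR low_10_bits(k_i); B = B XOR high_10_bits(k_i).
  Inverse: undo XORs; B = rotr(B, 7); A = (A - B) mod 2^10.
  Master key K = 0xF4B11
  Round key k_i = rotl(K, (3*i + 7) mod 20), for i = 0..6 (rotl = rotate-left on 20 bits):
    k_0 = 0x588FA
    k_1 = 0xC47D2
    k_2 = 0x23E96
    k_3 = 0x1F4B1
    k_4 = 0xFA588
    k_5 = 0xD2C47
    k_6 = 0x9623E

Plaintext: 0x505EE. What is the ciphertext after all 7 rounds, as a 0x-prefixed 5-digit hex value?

s_0 = plaintext = 0x505EE
s_1 = Round(s_0, k_0) = 0xF565F
s_2 = Round(s_1, k_1) = 0x798DA
s_3 = Round(s_2, k_2) = 0x15994
s_4 = Round(s_3, k_3) = 0x56E4F
s_5 = Round(s_4, k_4) = 0x88820
s_6 = Round(s_5, k_5) = 0x8174F
s_7 = Round(s_6, k_6) = 0xDA9B1

0xDA9B1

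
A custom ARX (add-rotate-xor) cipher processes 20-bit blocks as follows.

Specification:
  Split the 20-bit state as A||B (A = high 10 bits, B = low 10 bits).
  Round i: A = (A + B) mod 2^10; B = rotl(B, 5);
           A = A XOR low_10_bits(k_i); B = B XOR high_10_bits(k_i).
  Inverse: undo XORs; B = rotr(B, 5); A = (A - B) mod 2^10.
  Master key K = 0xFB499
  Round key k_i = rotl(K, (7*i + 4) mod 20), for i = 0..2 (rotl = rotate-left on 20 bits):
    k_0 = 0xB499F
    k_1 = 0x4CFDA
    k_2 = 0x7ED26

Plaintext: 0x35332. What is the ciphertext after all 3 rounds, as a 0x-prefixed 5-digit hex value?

0xDCF19

s_0 = plaintext = 0x35332
s_1 = Round(s_0, k_0) = 0x6648B
s_2 = Round(s_1, k_1) = 0x7F857
s_3 = Round(s_2, k_2) = 0xDCF19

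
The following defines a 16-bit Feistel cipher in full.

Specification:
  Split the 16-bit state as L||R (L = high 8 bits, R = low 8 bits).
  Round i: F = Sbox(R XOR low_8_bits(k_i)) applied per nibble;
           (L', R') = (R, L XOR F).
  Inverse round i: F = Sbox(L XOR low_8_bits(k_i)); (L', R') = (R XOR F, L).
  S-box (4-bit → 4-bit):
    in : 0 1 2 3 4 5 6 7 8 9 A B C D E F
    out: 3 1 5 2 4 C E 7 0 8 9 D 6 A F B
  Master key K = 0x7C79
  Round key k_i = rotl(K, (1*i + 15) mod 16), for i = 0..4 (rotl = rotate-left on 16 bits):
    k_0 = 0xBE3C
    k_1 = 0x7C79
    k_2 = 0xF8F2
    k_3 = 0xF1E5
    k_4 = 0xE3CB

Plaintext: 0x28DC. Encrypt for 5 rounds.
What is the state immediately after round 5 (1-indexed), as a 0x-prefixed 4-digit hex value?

0xBB75

s_0 = plaintext = 0x28DC
s_1 = Round(s_0, k_0) = 0xDCDB
s_2 = Round(s_1, k_1) = 0xDB49
s_3 = Round(s_2, k_2) = 0x4906
s_4 = Round(s_3, k_3) = 0x06BB
s_5 = Round(s_4, k_4) = 0xBB75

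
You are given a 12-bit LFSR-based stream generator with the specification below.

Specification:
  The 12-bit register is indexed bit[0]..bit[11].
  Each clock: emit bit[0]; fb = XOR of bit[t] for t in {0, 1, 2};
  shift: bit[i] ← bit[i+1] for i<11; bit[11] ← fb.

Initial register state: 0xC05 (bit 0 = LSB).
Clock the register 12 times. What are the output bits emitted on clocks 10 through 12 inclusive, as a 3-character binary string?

011

reg_0 = 0xC05
clock 1: out=1, reg = 0x602
clock 2: out=0, reg = 0xB01
clock 3: out=1, reg = 0xD80
clock 4: out=0, reg = 0x6C0
clock 5: out=0, reg = 0x360
clock 6: out=0, reg = 0x1B0
clock 7: out=0, reg = 0x0D8
clock 8: out=0, reg = 0x06C
clock 9: out=0, reg = 0x836
clock 10: out=0, reg = 0x41B
clock 11: out=1, reg = 0x20D
clock 12: out=1, reg = 0x106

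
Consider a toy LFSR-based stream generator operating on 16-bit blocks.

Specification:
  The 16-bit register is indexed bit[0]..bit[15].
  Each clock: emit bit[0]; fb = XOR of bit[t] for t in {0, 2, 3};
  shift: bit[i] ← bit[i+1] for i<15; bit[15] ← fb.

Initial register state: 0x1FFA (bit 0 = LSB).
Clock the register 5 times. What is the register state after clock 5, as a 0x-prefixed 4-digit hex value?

reg_0 = 0x1FFA
clock 1: out=0, reg = 0x8FFD
clock 2: out=1, reg = 0xC7FE
clock 3: out=0, reg = 0x63FF
clock 4: out=1, reg = 0xB1FF
clock 5: out=1, reg = 0xD8FF

0xD8FF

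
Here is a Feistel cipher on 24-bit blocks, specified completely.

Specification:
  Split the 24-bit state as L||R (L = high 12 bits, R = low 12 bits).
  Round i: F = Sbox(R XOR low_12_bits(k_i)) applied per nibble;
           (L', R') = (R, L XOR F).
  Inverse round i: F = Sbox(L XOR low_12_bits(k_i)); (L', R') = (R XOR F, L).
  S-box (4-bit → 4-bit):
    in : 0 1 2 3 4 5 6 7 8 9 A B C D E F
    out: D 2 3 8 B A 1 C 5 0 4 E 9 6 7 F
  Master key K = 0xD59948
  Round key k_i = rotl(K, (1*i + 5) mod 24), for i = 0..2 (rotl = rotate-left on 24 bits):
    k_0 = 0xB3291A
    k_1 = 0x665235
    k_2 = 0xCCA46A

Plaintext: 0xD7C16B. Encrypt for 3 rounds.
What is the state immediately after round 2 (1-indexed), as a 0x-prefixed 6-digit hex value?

0x8BE535

s_0 = plaintext = 0xD7C16B
s_1 = Round(s_0, k_0) = 0x16B8BE
s_2 = Round(s_1, k_1) = 0x8BE535
s_3 = Round(s_2, k_2) = 0x535A11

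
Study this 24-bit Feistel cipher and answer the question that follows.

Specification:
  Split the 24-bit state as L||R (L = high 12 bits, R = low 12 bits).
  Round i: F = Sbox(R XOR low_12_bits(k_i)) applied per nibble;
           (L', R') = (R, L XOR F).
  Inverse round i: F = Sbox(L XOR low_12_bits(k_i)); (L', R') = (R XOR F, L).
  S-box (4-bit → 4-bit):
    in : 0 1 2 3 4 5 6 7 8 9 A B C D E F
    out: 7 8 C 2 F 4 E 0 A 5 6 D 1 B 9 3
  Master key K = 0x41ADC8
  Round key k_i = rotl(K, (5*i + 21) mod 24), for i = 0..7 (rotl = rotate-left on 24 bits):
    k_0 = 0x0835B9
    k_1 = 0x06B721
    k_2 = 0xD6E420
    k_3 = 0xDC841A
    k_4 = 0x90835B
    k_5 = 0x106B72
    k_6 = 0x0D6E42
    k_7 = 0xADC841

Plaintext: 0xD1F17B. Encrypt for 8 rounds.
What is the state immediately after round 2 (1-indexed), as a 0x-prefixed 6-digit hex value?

s_0 = plaintext = 0xD1F17B
s_1 = Round(s_0, k_0) = 0x17B203
s_2 = Round(s_1, k_1) = 0x2035B7
s_3 = Round(s_2, k_2) = 0x5B7A53
s_4 = Round(s_3, k_3) = 0xA53C42
s_5 = Round(s_4, k_4) = 0xC429D6
s_6 = Round(s_5, k_5) = 0x9D602D
s_7 = Round(s_6, k_6) = 0x02D035
s_8 = Round(s_7, k_7) = 0x035A22

0x2035B7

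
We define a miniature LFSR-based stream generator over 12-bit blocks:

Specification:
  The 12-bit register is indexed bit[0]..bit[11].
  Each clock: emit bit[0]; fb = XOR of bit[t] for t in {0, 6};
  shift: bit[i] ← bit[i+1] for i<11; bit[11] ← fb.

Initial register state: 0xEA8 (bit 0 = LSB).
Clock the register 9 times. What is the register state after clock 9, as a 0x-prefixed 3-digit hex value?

0x097

reg_0 = 0xEA8
clock 1: out=0, reg = 0x754
clock 2: out=0, reg = 0xBAA
clock 3: out=0, reg = 0x5D5
clock 4: out=1, reg = 0x2EA
clock 5: out=0, reg = 0x975
clock 6: out=1, reg = 0x4BA
clock 7: out=0, reg = 0x25D
clock 8: out=1, reg = 0x12E
clock 9: out=0, reg = 0x097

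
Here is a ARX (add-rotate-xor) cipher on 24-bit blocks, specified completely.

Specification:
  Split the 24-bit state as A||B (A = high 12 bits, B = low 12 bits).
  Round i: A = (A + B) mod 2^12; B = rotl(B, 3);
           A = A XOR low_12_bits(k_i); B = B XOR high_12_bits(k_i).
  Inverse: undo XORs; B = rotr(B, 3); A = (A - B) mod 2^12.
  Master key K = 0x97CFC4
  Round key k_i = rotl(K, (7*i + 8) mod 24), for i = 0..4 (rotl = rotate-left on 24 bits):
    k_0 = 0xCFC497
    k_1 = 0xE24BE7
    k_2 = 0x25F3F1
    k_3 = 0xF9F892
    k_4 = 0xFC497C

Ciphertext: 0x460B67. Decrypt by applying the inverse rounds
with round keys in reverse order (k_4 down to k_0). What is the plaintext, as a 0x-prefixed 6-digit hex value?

0xEA5B55

s_0 = ciphertext = 0x460B67
s_1 = InvRound(s_0, k_4) = 0x688694
s_2 = InvRound(s_1, k_3) = 0x6F9721
s_3 = InvRound(s_2, k_2) = 0x859CAF
s_4 = InvRound(s_3, k_1) = 0xD6D651
s_5 = InvRound(s_4, k_0) = 0xEA5B55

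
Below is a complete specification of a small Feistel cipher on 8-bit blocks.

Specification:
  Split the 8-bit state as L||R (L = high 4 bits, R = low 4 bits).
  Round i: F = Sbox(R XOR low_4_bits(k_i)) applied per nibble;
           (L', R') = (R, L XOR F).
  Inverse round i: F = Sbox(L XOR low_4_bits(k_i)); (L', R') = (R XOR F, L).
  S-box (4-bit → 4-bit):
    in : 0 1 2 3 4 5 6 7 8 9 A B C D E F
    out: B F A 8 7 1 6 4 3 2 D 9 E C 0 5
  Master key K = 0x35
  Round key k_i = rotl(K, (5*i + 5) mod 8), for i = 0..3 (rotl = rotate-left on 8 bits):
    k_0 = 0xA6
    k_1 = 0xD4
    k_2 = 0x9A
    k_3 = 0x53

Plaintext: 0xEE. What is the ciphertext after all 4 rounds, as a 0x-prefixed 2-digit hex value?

s_0 = plaintext = 0xEE
s_1 = Round(s_0, k_0) = 0xED
s_2 = Round(s_1, k_1) = 0xDC
s_3 = Round(s_2, k_2) = 0xCB
s_4 = Round(s_3, k_3) = 0xBF

0xBF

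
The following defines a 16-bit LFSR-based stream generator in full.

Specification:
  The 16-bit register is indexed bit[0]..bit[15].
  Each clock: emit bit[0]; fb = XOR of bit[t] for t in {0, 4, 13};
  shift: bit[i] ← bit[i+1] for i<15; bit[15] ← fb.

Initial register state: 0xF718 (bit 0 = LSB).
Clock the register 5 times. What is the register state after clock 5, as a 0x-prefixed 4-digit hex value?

reg_0 = 0xF718
clock 1: out=0, reg = 0x7B8C
clock 2: out=0, reg = 0xBDC6
clock 3: out=0, reg = 0xDEE3
clock 4: out=1, reg = 0xEF71
clock 5: out=1, reg = 0xF7B8

0xF7B8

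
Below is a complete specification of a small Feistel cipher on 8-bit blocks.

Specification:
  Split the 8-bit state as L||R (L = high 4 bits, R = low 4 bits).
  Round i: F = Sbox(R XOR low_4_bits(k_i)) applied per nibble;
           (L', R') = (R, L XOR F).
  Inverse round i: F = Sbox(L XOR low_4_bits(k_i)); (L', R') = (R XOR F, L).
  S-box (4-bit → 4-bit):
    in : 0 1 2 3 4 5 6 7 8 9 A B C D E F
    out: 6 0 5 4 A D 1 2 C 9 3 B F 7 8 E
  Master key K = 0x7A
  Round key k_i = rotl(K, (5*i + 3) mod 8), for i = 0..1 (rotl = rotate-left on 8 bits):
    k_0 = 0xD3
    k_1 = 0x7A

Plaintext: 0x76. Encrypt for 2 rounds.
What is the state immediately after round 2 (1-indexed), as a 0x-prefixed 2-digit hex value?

s_0 = plaintext = 0x76
s_1 = Round(s_0, k_0) = 0x6A
s_2 = Round(s_1, k_1) = 0xA0

0xA0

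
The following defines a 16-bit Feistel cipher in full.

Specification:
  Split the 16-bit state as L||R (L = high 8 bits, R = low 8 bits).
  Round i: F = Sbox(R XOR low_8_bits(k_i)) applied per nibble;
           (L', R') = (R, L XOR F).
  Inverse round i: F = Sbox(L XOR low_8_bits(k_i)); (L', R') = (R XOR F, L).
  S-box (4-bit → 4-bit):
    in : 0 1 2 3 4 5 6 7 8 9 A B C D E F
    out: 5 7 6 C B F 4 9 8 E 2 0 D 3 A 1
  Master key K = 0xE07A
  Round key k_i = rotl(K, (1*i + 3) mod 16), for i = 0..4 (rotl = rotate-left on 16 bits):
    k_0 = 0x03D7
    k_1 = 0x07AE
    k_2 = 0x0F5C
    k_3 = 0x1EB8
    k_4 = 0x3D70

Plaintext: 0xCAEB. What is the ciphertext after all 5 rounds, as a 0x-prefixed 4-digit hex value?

s_0 = plaintext = 0xCAEB
s_1 = Round(s_0, k_0) = 0xEB07
s_2 = Round(s_1, k_1) = 0x07C5
s_3 = Round(s_2, k_2) = 0xC5E9
s_4 = Round(s_3, k_3) = 0xE932
s_5 = Round(s_4, k_4) = 0x325F

0x325F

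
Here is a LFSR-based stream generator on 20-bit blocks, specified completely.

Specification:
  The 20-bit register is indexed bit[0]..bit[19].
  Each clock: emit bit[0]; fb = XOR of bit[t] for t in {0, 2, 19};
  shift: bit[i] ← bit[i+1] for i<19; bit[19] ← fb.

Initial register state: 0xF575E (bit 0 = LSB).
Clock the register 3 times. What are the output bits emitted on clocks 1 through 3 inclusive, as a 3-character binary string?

011

reg_0 = 0xF575E
clock 1: out=0, reg = 0x7ABAF
clock 2: out=1, reg = 0x3D5D7
clock 3: out=1, reg = 0x1EAEB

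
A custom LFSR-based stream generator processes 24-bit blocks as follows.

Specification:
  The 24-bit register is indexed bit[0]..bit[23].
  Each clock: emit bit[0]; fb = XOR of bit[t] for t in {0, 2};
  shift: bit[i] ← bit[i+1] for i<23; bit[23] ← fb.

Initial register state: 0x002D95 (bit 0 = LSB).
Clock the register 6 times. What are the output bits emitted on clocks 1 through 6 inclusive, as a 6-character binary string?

reg_0 = 0x002D95
clock 1: out=1, reg = 0x0016CA
clock 2: out=0, reg = 0x000B65
clock 3: out=1, reg = 0x0005B2
clock 4: out=0, reg = 0x0002D9
clock 5: out=1, reg = 0x80016C
clock 6: out=0, reg = 0xC000B6

101010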